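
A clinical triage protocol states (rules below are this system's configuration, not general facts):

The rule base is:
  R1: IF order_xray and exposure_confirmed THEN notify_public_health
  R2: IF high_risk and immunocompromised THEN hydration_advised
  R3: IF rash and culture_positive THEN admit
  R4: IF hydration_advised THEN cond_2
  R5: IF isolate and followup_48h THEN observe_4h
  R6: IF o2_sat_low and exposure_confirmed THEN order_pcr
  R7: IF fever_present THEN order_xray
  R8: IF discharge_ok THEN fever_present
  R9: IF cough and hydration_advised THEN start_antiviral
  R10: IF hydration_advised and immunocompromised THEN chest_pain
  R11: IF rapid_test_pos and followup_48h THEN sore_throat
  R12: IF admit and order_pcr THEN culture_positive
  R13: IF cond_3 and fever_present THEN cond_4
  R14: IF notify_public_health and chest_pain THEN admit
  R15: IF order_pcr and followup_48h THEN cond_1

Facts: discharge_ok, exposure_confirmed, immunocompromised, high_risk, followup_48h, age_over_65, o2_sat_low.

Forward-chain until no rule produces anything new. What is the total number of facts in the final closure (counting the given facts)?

17

Round 1 fires R2, R6, R8, giving hydration_advised, order_pcr, fever_present.
Round 2 fires R4, R7, R10, R15, giving cond_2, order_xray, chest_pain, cond_1.
Round 3 fires R1, giving notify_public_health.
Round 4 fires R14, giving admit.
Round 5 fires R12, giving culture_positive.
Closure: {admit, age_over_65, chest_pain, cond_1, cond_2, culture_positive, discharge_ok, exposure_confirmed, fever_present, followup_48h, high_risk, hydration_advised, immunocompromised, notify_public_health, o2_sat_low, order_pcr, order_xray} — 17 facts.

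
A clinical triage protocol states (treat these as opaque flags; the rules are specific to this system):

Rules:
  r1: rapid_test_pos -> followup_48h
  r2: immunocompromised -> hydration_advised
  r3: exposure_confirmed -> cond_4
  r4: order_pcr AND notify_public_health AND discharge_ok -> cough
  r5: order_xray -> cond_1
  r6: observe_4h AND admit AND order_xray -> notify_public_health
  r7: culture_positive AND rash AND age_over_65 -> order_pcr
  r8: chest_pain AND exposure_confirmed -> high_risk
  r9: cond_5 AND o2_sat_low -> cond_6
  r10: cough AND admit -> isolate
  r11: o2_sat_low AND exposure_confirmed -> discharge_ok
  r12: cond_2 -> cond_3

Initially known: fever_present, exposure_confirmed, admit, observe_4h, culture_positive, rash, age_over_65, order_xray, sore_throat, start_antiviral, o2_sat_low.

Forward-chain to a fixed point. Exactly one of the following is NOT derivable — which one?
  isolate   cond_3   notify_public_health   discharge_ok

cond_3

[1] r3 [exposure_confirmed -> cond_4]; r5 [order_xray -> cond_1]; r6 [observe_4h AND admit AND order_xray -> notify_public_health]; r7 [culture_positive AND rash AND age_over_65 -> order_pcr]; r11 [o2_sat_low AND exposure_confirmed -> discharge_ok]. ⇒ new: cond_4, cond_1, notify_public_health, order_pcr, discharge_ok.
[2] r4 [order_pcr AND notify_public_health AND discharge_ok -> cough]. ⇒ new: cough.
[3] r10 [cough AND admit -> isolate]. ⇒ new: isolate.
Derived: discharge_ok (round 1), isolate (round 3), notify_public_health (round 1). cond_3 never appears in any round.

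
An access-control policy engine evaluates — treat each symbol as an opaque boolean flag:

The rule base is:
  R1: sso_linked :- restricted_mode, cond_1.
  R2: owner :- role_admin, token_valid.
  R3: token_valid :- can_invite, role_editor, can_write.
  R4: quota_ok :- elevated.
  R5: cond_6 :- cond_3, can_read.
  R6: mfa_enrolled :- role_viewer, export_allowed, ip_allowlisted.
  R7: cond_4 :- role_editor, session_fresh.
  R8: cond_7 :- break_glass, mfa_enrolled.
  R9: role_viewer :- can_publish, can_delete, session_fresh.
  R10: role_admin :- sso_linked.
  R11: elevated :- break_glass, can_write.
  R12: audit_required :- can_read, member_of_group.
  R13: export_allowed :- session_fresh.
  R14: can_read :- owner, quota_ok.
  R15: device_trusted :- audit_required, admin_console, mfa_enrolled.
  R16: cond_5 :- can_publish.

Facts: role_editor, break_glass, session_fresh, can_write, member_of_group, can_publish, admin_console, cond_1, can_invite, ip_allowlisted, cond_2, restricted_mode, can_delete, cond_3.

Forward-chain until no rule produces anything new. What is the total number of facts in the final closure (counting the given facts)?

Round 1: R1 [sso_linked :- restricted_mode, cond_1.]; R3 [token_valid :- can_invite, role_editor, can_write.]; R7 [cond_4 :- role_editor, session_fresh.]; R9 [role_viewer :- can_publish, can_delete, session_fresh.]; R11 [elevated :- break_glass, can_write.]; R13 [export_allowed :- session_fresh.]; R16 [cond_5 :- can_publish.]. New: sso_linked, token_valid, cond_4, role_viewer, elevated, export_allowed, cond_5.
Round 2: R4 [quota_ok :- elevated.]; R6 [mfa_enrolled :- role_viewer, export_allowed, ip_allowlisted.]; R10 [role_admin :- sso_linked.]. New: quota_ok, mfa_enrolled, role_admin.
Round 3: R2 [owner :- role_admin, token_valid.]; R8 [cond_7 :- break_glass, mfa_enrolled.]. New: owner, cond_7.
Round 4: R14 [can_read :- owner, quota_ok.]. New: can_read.
Round 5: R5 [cond_6 :- cond_3, can_read.]; R12 [audit_required :- can_read, member_of_group.]. New: cond_6, audit_required.
Round 6: R15 [device_trusted :- audit_required, admin_console, mfa_enrolled.]. New: device_trusted.
Closure: {admin_console, audit_required, break_glass, can_delete, can_invite, can_publish, can_read, can_write, cond_1, cond_2, cond_3, cond_4, cond_5, cond_6, cond_7, device_trusted, elevated, export_allowed, ip_allowlisted, member_of_group, mfa_enrolled, owner, quota_ok, restricted_mode, role_admin, role_editor, role_viewer, session_fresh, sso_linked, token_valid} — 30 facts.

30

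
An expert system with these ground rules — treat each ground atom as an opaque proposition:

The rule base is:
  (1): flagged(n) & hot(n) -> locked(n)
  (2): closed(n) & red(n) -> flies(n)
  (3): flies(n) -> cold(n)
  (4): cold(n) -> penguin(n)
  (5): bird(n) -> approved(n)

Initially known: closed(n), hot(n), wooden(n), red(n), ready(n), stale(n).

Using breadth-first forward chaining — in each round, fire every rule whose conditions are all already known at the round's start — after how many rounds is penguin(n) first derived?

Round 1 — (2), derive flies(n).
Round 2 — (3), derive cold(n).
Round 3 — (4), derive penguin(n).
penguin(n) first appears in round 3.

3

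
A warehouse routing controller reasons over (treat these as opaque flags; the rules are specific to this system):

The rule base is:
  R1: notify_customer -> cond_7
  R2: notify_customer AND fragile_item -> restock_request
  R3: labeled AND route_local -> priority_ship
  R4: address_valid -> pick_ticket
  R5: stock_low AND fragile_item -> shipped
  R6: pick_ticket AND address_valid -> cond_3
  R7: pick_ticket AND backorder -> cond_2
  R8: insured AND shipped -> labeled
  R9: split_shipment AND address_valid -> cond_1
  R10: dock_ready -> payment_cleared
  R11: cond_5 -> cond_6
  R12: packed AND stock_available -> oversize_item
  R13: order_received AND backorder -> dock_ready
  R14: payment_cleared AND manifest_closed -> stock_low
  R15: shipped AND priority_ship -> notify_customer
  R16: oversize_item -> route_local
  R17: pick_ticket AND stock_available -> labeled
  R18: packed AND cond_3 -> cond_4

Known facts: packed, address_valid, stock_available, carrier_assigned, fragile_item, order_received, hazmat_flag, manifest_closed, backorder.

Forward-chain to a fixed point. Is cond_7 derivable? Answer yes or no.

[1] R4 [address_valid -> pick_ticket]; R12 [packed AND stock_available -> oversize_item]; R13 [order_received AND backorder -> dock_ready]. ⇒ new: pick_ticket, oversize_item, dock_ready.
[2] R6 [pick_ticket AND address_valid -> cond_3]; R7 [pick_ticket AND backorder -> cond_2]; R10 [dock_ready -> payment_cleared]; R16 [oversize_item -> route_local]; R17 [pick_ticket AND stock_available -> labeled]. ⇒ new: cond_3, cond_2, payment_cleared, route_local, labeled.
[3] R3 [labeled AND route_local -> priority_ship]; R14 [payment_cleared AND manifest_closed -> stock_low]; R18 [packed AND cond_3 -> cond_4]. ⇒ new: priority_ship, stock_low, cond_4.
[4] R5 [stock_low AND fragile_item -> shipped]. ⇒ new: shipped.
[5] R15 [shipped AND priority_ship -> notify_customer]. ⇒ new: notify_customer.
[6] R1 [notify_customer -> cond_7]; R2 [notify_customer AND fragile_item -> restock_request]. ⇒ new: cond_7, restock_request.
cond_7 appears in round 6, so it is derivable.

yes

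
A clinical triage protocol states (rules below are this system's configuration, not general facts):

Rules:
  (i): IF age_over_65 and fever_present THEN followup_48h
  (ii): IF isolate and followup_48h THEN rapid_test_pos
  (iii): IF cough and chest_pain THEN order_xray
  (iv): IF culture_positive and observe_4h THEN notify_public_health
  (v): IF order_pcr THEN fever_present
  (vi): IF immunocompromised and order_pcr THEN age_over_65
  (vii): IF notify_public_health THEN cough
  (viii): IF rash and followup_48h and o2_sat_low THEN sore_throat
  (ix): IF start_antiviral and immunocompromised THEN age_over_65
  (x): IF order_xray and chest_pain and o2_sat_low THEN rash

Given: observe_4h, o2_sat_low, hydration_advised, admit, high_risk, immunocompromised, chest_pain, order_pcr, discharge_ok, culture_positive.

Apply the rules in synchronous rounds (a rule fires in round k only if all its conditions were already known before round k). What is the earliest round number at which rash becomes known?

[1] (iv) [IF culture_positive and observe_4h THEN notify_public_health]; (v) [IF order_pcr THEN fever_present]; (vi) [IF immunocompromised and order_pcr THEN age_over_65]. ⇒ new: notify_public_health, fever_present, age_over_65.
[2] (i) [IF age_over_65 and fever_present THEN followup_48h]; (vii) [IF notify_public_health THEN cough]. ⇒ new: followup_48h, cough.
[3] (iii) [IF cough and chest_pain THEN order_xray]. ⇒ new: order_xray.
[4] (x) [IF order_xray and chest_pain and o2_sat_low THEN rash]. ⇒ new: rash.
rash first appears in round 4.

4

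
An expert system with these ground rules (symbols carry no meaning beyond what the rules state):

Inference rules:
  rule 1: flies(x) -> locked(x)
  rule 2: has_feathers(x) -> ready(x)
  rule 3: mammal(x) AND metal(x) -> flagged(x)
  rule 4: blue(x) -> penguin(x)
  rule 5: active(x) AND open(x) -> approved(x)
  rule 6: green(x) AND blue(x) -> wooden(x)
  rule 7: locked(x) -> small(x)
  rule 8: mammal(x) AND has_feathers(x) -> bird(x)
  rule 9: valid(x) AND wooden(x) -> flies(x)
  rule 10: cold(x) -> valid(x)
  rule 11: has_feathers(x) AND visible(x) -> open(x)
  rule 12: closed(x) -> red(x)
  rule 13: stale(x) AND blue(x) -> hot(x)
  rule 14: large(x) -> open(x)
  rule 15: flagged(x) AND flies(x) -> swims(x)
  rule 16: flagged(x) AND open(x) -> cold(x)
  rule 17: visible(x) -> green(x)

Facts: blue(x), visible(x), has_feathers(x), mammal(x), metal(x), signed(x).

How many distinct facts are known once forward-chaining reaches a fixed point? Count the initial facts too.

Round 1: rule 2 [has_feathers(x) -> ready(x)]; rule 3 [mammal(x) AND metal(x) -> flagged(x)]; rule 4 [blue(x) -> penguin(x)]; rule 8 [mammal(x) AND has_feathers(x) -> bird(x)]; rule 11 [has_feathers(x) AND visible(x) -> open(x)]; rule 17 [visible(x) -> green(x)]. New: ready(x), flagged(x), penguin(x), bird(x), open(x), green(x).
Round 2: rule 6 [green(x) AND blue(x) -> wooden(x)]; rule 16 [flagged(x) AND open(x) -> cold(x)]. New: wooden(x), cold(x).
Round 3: rule 10 [cold(x) -> valid(x)]. New: valid(x).
Round 4: rule 9 [valid(x) AND wooden(x) -> flies(x)]. New: flies(x).
Round 5: rule 1 [flies(x) -> locked(x)]; rule 15 [flagged(x) AND flies(x) -> swims(x)]. New: locked(x), swims(x).
Round 6: rule 7 [locked(x) -> small(x)]. New: small(x).
Closure: {bird(x), blue(x), cold(x), flagged(x), flies(x), green(x), has_feathers(x), locked(x), mammal(x), metal(x), open(x), penguin(x), ready(x), signed(x), small(x), swims(x), valid(x), visible(x), wooden(x)} — 19 facts.

19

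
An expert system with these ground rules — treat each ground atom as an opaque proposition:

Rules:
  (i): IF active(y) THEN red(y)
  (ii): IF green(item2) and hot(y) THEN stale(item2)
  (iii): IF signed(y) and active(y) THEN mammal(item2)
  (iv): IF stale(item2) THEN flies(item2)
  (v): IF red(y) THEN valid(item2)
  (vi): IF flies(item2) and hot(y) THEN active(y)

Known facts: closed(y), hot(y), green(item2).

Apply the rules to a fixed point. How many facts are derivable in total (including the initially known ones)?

Round 1 — (ii), derive stale(item2).
Round 2 — (iv), derive flies(item2).
Round 3 — (vi), derive active(y).
Round 4 — (i), derive red(y).
Round 5 — (v), derive valid(item2).
Closure: {active(y), closed(y), flies(item2), green(item2), hot(y), red(y), stale(item2), valid(item2)} — 8 facts.

8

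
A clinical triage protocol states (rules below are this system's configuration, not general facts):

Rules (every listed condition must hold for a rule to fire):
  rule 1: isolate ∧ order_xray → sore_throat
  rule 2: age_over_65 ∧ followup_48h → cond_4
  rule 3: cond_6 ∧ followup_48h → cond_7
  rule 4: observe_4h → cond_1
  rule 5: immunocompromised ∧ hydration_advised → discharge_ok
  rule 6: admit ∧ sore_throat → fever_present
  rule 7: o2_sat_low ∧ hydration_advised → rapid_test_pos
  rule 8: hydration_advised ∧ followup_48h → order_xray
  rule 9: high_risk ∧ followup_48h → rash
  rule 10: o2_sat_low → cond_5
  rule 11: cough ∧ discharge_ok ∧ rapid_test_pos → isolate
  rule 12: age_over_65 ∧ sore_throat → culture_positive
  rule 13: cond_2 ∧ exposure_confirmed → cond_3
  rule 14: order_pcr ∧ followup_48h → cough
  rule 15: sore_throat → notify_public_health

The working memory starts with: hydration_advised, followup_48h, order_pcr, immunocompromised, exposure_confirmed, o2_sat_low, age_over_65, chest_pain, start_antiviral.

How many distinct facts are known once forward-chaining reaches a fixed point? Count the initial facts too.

19

Round 1: rule 2 [age_over_65 ∧ followup_48h → cond_4]; rule 5 [immunocompromised ∧ hydration_advised → discharge_ok]; rule 7 [o2_sat_low ∧ hydration_advised → rapid_test_pos]; rule 8 [hydration_advised ∧ followup_48h → order_xray]; rule 10 [o2_sat_low → cond_5]; rule 14 [order_pcr ∧ followup_48h → cough]. New: cond_4, discharge_ok, rapid_test_pos, order_xray, cond_5, cough.
Round 2: rule 11 [cough ∧ discharge_ok ∧ rapid_test_pos → isolate]. New: isolate.
Round 3: rule 1 [isolate ∧ order_xray → sore_throat]. New: sore_throat.
Round 4: rule 12 [age_over_65 ∧ sore_throat → culture_positive]; rule 15 [sore_throat → notify_public_health]. New: culture_positive, notify_public_health.
Closure: {age_over_65, chest_pain, cond_4, cond_5, cough, culture_positive, discharge_ok, exposure_confirmed, followup_48h, hydration_advised, immunocompromised, isolate, notify_public_health, o2_sat_low, order_pcr, order_xray, rapid_test_pos, sore_throat, start_antiviral} — 19 facts.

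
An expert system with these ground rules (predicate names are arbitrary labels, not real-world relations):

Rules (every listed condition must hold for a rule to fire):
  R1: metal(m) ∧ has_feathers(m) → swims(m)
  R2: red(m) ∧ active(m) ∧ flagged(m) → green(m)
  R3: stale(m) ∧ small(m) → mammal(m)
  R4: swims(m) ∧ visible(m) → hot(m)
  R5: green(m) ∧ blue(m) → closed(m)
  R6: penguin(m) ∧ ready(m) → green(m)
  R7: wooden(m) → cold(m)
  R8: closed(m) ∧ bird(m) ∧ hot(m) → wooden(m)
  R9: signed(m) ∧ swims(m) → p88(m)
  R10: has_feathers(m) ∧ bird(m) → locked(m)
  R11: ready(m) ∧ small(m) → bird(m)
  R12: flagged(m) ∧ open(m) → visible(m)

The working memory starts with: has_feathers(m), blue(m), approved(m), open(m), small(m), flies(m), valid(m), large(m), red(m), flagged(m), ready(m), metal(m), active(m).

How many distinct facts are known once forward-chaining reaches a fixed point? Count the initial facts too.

22

Round 1: R1 [metal(m) ∧ has_feathers(m) → swims(m)]; R2 [red(m) ∧ active(m) ∧ flagged(m) → green(m)]; R11 [ready(m) ∧ small(m) → bird(m)]; R12 [flagged(m) ∧ open(m) → visible(m)]. Adds swims(m), green(m), bird(m), visible(m).
Round 2: R4 [swims(m) ∧ visible(m) → hot(m)]; R5 [green(m) ∧ blue(m) → closed(m)]; R10 [has_feathers(m) ∧ bird(m) → locked(m)]. Adds hot(m), closed(m), locked(m).
Round 3: R8 [closed(m) ∧ bird(m) ∧ hot(m) → wooden(m)]. Adds wooden(m).
Round 4: R7 [wooden(m) → cold(m)]. Adds cold(m).
Closure: {active(m), approved(m), bird(m), blue(m), closed(m), cold(m), flagged(m), flies(m), green(m), has_feathers(m), hot(m), large(m), locked(m), metal(m), open(m), ready(m), red(m), small(m), swims(m), valid(m), visible(m), wooden(m)} — 22 facts.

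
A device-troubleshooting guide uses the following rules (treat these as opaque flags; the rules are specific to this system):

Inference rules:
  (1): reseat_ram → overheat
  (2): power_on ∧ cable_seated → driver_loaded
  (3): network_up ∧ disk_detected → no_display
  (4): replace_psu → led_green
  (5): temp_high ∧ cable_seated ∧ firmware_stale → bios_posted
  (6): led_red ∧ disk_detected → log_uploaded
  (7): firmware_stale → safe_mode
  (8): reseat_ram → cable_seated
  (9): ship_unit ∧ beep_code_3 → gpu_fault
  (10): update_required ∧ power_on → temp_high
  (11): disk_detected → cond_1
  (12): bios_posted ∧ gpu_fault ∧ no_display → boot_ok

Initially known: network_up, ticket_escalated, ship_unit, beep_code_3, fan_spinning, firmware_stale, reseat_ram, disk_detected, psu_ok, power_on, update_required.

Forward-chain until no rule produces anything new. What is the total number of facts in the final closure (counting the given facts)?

21

[1] (1) [reseat_ram → overheat]; (3) [network_up ∧ disk_detected → no_display]; (7) [firmware_stale → safe_mode]; (8) [reseat_ram → cable_seated]; (9) [ship_unit ∧ beep_code_3 → gpu_fault]; (10) [update_required ∧ power_on → temp_high]; (11) [disk_detected → cond_1]. ⇒ new: overheat, no_display, safe_mode, cable_seated, gpu_fault, temp_high, cond_1.
[2] (2) [power_on ∧ cable_seated → driver_loaded]; (5) [temp_high ∧ cable_seated ∧ firmware_stale → bios_posted]. ⇒ new: driver_loaded, bios_posted.
[3] (12) [bios_posted ∧ gpu_fault ∧ no_display → boot_ok]. ⇒ new: boot_ok.
Closure: {beep_code_3, bios_posted, boot_ok, cable_seated, cond_1, disk_detected, driver_loaded, fan_spinning, firmware_stale, gpu_fault, network_up, no_display, overheat, power_on, psu_ok, reseat_ram, safe_mode, ship_unit, temp_high, ticket_escalated, update_required} — 21 facts.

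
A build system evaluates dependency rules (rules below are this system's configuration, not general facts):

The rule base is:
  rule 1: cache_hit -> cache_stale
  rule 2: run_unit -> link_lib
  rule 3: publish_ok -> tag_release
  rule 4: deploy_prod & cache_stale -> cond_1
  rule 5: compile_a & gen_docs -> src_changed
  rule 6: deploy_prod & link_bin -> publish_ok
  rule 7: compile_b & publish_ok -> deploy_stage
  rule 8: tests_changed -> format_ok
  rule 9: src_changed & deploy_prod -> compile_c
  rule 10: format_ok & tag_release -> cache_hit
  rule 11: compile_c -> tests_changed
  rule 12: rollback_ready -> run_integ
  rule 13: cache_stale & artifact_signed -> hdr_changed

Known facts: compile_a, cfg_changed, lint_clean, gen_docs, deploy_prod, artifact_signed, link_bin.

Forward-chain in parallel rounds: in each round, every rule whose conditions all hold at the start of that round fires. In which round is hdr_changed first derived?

Round 1: rule 5 [compile_a & gen_docs -> src_changed]; rule 6 [deploy_prod & link_bin -> publish_ok]. Adds src_changed, publish_ok.
Round 2: rule 3 [publish_ok -> tag_release]; rule 9 [src_changed & deploy_prod -> compile_c]. Adds tag_release, compile_c.
Round 3: rule 11 [compile_c -> tests_changed]. Adds tests_changed.
Round 4: rule 8 [tests_changed -> format_ok]. Adds format_ok.
Round 5: rule 10 [format_ok & tag_release -> cache_hit]. Adds cache_hit.
Round 6: rule 1 [cache_hit -> cache_stale]. Adds cache_stale.
Round 7: rule 4 [deploy_prod & cache_stale -> cond_1]; rule 13 [cache_stale & artifact_signed -> hdr_changed]. Adds cond_1, hdr_changed.
hdr_changed first appears in round 7.

7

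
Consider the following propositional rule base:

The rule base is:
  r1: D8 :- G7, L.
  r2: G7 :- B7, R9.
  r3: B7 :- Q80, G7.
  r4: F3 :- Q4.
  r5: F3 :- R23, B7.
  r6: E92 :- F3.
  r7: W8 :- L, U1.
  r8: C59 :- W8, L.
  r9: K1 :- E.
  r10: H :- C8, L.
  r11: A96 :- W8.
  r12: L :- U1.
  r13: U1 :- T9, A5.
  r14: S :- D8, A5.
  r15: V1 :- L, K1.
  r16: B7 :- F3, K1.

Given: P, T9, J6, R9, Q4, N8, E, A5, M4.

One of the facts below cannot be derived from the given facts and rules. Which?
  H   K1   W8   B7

H

Round 1: r4 [F3 :- Q4.]; r9 [K1 :- E.]; r13 [U1 :- T9, A5.]. Adds F3, K1, U1.
Round 2: r6 [E92 :- F3.]; r12 [L :- U1.]; r16 [B7 :- F3, K1.]. Adds E92, L, B7.
Round 3: r2 [G7 :- B7, R9.]; r7 [W8 :- L, U1.]; r15 [V1 :- L, K1.]. Adds G7, W8, V1.
Round 4: r1 [D8 :- G7, L.]; r8 [C59 :- W8, L.]; r11 [A96 :- W8.]. Adds D8, C59, A96.
Round 5: r14 [S :- D8, A5.]. Adds S.
Derived: K1 (round 1), W8 (round 3), B7 (round 2). H never appears in any round.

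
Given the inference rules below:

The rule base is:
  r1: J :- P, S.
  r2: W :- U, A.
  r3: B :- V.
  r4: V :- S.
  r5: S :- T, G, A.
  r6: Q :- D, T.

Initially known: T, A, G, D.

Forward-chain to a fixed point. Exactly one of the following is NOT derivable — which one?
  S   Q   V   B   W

Round 1: r5 [S :- T, G, A.]; r6 [Q :- D, T.]. New: S, Q.
Round 2: r4 [V :- S.]. New: V.
Round 3: r3 [B :- V.]. New: B.
Derived: B (round 3), Q (round 1), V (round 2), S (round 1). W never appears in any round.

W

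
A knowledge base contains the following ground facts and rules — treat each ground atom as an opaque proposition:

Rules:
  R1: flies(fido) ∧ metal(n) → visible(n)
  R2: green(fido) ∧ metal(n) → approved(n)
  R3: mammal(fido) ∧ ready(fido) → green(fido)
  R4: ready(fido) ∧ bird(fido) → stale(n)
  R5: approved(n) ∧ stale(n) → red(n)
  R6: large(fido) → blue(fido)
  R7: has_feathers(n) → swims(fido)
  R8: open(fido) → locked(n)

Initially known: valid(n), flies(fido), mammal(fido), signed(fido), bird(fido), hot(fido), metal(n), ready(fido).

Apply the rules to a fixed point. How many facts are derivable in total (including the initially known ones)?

13

Round 1: R1 [flies(fido) ∧ metal(n) → visible(n)]; R3 [mammal(fido) ∧ ready(fido) → green(fido)]; R4 [ready(fido) ∧ bird(fido) → stale(n)]. New: visible(n), green(fido), stale(n).
Round 2: R2 [green(fido) ∧ metal(n) → approved(n)]. New: approved(n).
Round 3: R5 [approved(n) ∧ stale(n) → red(n)]. New: red(n).
Closure: {approved(n), bird(fido), flies(fido), green(fido), hot(fido), mammal(fido), metal(n), ready(fido), red(n), signed(fido), stale(n), valid(n), visible(n)} — 13 facts.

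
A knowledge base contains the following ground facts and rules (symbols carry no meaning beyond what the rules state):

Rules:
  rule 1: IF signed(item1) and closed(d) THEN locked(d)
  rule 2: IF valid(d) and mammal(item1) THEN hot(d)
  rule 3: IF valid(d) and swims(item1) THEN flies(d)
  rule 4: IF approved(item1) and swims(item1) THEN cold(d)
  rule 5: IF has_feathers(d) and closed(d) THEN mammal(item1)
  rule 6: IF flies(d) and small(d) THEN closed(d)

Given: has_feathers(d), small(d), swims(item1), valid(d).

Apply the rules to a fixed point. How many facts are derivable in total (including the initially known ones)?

8

Round 1: rule 3 [IF valid(d) and swims(item1) THEN flies(d)]. New: flies(d).
Round 2: rule 6 [IF flies(d) and small(d) THEN closed(d)]. New: closed(d).
Round 3: rule 5 [IF has_feathers(d) and closed(d) THEN mammal(item1)]. New: mammal(item1).
Round 4: rule 2 [IF valid(d) and mammal(item1) THEN hot(d)]. New: hot(d).
Closure: {closed(d), flies(d), has_feathers(d), hot(d), mammal(item1), small(d), swims(item1), valid(d)} — 8 facts.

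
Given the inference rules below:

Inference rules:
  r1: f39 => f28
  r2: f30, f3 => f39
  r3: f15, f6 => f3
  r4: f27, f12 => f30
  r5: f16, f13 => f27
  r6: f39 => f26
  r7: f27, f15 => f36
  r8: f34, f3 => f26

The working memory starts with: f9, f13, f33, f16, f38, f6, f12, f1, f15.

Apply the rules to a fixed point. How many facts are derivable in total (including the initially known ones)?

16

Round 1 — r3, r5, derive f3, f27.
Round 2 — r4, r7, derive f30, f36.
Round 3 — r2, derive f39.
Round 4 — r1, r6, derive f28, f26.
Closure: {f1, f12, f13, f15, f16, f26, f27, f28, f3, f30, f33, f36, f38, f39, f6, f9} — 16 facts.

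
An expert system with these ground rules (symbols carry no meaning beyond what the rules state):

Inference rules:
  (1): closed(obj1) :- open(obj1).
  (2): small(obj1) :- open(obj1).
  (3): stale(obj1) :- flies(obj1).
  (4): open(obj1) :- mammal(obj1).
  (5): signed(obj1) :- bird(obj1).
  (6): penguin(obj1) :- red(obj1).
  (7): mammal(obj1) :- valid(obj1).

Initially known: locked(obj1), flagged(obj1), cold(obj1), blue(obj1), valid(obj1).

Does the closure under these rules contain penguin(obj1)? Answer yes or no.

Round 1 — (7), derive mammal(obj1).
Round 2 — (4), derive open(obj1).
Round 3 — (1), (2), derive closed(obj1), small(obj1).
Fixed point reached. penguin(obj1) is concluded only by (6); (6) needs red(obj1) (never derived).

no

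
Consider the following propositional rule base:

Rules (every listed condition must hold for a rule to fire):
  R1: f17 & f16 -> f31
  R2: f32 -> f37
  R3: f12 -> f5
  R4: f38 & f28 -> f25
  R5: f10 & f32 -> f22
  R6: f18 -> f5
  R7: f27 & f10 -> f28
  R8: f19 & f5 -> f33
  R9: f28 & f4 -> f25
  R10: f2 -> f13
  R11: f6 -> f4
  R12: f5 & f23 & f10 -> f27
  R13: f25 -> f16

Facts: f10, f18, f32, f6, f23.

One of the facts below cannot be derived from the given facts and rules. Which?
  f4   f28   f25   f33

f33

[1] R2 [f32 -> f37]; R5 [f10 & f32 -> f22]; R6 [f18 -> f5]; R11 [f6 -> f4]. ⇒ new: f37, f22, f5, f4.
[2] R12 [f5 & f23 & f10 -> f27]. ⇒ new: f27.
[3] R7 [f27 & f10 -> f28]. ⇒ new: f28.
[4] R9 [f28 & f4 -> f25]. ⇒ new: f25.
[5] R13 [f25 -> f16]. ⇒ new: f16.
Derived: f4 (round 1), f25 (round 4), f28 (round 3). f33 never appears in any round.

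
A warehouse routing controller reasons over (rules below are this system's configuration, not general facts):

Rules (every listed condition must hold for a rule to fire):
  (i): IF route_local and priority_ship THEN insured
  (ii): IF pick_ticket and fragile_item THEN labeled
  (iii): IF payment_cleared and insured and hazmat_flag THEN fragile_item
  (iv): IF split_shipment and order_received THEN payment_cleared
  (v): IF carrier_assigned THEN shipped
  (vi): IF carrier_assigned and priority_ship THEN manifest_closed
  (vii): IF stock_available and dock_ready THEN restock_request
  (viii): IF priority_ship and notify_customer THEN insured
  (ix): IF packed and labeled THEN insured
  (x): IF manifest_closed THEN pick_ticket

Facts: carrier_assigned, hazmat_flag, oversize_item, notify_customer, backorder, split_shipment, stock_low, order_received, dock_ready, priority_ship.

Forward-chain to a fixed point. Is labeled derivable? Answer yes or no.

yes

Round 1: (iv) [IF split_shipment and order_received THEN payment_cleared]; (v) [IF carrier_assigned THEN shipped]; (vi) [IF carrier_assigned and priority_ship THEN manifest_closed]; (viii) [IF priority_ship and notify_customer THEN insured]. New: payment_cleared, shipped, manifest_closed, insured.
Round 2: (iii) [IF payment_cleared and insured and hazmat_flag THEN fragile_item]; (x) [IF manifest_closed THEN pick_ticket]. New: fragile_item, pick_ticket.
Round 3: (ii) [IF pick_ticket and fragile_item THEN labeled]. New: labeled.
labeled appears in round 3, so it is derivable.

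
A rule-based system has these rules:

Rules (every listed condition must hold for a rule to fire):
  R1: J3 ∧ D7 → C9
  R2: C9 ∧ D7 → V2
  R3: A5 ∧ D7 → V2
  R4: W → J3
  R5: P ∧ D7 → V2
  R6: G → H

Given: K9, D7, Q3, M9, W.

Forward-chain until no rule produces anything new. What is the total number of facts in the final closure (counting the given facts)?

[1] R4 [W → J3]. ⇒ new: J3.
[2] R1 [J3 ∧ D7 → C9]. ⇒ new: C9.
[3] R2 [C9 ∧ D7 → V2]. ⇒ new: V2.
Closure: {C9, D7, J3, K9, M9, Q3, V2, W} — 8 facts.

8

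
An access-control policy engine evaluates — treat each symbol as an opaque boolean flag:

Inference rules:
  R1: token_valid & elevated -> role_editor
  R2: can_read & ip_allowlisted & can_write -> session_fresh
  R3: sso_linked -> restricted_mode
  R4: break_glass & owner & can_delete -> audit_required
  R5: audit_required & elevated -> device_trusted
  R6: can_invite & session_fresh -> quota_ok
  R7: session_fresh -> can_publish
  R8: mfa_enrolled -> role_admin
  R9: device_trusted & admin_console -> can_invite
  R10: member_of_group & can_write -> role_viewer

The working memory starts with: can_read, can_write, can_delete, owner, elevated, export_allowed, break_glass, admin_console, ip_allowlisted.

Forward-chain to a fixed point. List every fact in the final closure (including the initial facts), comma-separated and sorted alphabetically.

Round 1 fires R2, R4, giving session_fresh, audit_required.
Round 2 fires R5, R7, giving device_trusted, can_publish.
Round 3 fires R9, giving can_invite.
Round 4 fires R6, giving quota_ok.

admin_console, audit_required, break_glass, can_delete, can_invite, can_publish, can_read, can_write, device_trusted, elevated, export_allowed, ip_allowlisted, owner, quota_ok, session_fresh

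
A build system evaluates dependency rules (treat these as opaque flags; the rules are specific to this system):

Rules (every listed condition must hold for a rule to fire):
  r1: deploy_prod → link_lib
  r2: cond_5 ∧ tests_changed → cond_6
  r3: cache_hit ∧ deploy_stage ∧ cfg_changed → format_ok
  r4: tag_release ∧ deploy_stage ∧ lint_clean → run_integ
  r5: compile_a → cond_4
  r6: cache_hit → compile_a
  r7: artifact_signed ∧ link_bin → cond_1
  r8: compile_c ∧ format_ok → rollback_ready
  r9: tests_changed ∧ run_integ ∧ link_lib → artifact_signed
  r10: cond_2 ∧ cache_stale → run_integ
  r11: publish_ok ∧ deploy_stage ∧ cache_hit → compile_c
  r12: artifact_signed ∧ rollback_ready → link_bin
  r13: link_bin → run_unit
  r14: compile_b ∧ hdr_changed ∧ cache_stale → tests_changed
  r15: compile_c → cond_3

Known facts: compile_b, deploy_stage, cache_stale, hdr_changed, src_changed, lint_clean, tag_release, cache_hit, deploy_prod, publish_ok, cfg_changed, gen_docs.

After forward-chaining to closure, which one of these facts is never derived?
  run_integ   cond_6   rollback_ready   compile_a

Round 1: r1 [deploy_prod → link_lib]; r3 [cache_hit ∧ deploy_stage ∧ cfg_changed → format_ok]; r4 [tag_release ∧ deploy_stage ∧ lint_clean → run_integ]; r6 [cache_hit → compile_a]; r11 [publish_ok ∧ deploy_stage ∧ cache_hit → compile_c]; r14 [compile_b ∧ hdr_changed ∧ cache_stale → tests_changed]. New: link_lib, format_ok, run_integ, compile_a, compile_c, tests_changed.
Round 2: r5 [compile_a → cond_4]; r8 [compile_c ∧ format_ok → rollback_ready]; r9 [tests_changed ∧ run_integ ∧ link_lib → artifact_signed]; r15 [compile_c → cond_3]. New: cond_4, rollback_ready, artifact_signed, cond_3.
Round 3: r12 [artifact_signed ∧ rollback_ready → link_bin]. New: link_bin.
Round 4: r7 [artifact_signed ∧ link_bin → cond_1]; r13 [link_bin → run_unit]. New: cond_1, run_unit.
Derived: rollback_ready (round 2), run_integ (round 1), compile_a (round 1). cond_6 never appears in any round.

cond_6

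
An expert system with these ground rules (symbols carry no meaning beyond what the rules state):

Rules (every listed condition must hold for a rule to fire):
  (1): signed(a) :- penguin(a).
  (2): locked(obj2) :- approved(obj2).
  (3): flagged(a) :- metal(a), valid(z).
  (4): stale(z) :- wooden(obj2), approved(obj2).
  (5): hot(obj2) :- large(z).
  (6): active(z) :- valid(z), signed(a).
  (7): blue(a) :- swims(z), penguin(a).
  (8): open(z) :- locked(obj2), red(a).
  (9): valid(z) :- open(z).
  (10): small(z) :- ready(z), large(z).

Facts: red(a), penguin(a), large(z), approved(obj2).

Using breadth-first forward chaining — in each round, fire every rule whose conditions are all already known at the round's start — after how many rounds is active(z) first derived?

Round 1 fires (1), (2), (5), giving signed(a), locked(obj2), hot(obj2).
Round 2 fires (8), giving open(z).
Round 3 fires (9), giving valid(z).
Round 4 fires (6), giving active(z).
active(z) first appears in round 4.

4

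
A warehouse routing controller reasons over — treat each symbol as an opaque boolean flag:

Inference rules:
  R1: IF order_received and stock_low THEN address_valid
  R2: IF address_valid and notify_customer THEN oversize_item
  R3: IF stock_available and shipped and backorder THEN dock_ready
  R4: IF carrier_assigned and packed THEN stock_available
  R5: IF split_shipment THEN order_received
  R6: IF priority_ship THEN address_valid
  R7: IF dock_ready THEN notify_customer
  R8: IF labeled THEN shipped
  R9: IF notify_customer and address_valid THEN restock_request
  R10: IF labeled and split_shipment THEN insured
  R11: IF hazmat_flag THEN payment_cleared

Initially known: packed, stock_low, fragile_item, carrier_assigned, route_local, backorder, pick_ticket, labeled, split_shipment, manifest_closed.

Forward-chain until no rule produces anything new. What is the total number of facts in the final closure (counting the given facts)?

Round 1: R4 [IF carrier_assigned and packed THEN stock_available]; R5 [IF split_shipment THEN order_received]; R8 [IF labeled THEN shipped]; R10 [IF labeled and split_shipment THEN insured]. Adds stock_available, order_received, shipped, insured.
Round 2: R1 [IF order_received and stock_low THEN address_valid]; R3 [IF stock_available and shipped and backorder THEN dock_ready]. Adds address_valid, dock_ready.
Round 3: R7 [IF dock_ready THEN notify_customer]. Adds notify_customer.
Round 4: R2 [IF address_valid and notify_customer THEN oversize_item]; R9 [IF notify_customer and address_valid THEN restock_request]. Adds oversize_item, restock_request.
Closure: {address_valid, backorder, carrier_assigned, dock_ready, fragile_item, insured, labeled, manifest_closed, notify_customer, order_received, oversize_item, packed, pick_ticket, restock_request, route_local, shipped, split_shipment, stock_available, stock_low} — 19 facts.

19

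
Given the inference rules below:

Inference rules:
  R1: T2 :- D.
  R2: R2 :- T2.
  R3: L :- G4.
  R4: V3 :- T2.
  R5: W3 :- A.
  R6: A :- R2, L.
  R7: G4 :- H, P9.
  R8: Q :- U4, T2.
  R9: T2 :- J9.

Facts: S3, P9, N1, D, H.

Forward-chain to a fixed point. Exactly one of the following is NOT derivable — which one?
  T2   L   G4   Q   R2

Q

Round 1 — R1, R7, derive T2, G4.
Round 2 — R2, R3, R4, derive R2, L, V3.
Round 3 — R6, derive A.
Round 4 — R5, derive W3.
Derived: T2 (round 1), G4 (round 1), R2 (round 2), L (round 2). Q never appears in any round.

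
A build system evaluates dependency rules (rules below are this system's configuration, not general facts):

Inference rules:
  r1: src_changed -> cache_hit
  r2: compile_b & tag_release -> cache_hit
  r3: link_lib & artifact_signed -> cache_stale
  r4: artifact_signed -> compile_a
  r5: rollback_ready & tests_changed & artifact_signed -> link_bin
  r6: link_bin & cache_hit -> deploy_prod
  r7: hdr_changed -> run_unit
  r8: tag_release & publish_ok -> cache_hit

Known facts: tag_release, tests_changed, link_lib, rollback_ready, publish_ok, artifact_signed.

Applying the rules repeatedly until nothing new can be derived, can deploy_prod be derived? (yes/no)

Round 1 fires r3, r4, r5, r8, giving cache_stale, compile_a, link_bin, cache_hit.
Round 2 fires r6, giving deploy_prod.
deploy_prod appears in round 2, so it is derivable.

yes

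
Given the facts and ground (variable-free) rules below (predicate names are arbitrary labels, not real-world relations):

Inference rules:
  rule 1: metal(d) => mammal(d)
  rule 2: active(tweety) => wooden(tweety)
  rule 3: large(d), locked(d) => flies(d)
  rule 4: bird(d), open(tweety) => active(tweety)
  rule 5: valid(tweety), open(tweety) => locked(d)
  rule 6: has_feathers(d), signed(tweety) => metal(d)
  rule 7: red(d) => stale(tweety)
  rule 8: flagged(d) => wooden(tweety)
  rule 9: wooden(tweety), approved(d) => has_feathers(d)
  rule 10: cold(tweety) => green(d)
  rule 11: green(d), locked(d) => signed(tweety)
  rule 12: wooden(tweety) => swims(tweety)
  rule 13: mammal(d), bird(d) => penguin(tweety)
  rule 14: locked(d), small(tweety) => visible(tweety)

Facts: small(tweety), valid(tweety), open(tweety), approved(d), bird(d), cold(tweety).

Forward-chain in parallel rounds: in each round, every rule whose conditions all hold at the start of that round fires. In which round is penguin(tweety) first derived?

Round 1: rule 4 [bird(d), open(tweety) => active(tweety)]; rule 5 [valid(tweety), open(tweety) => locked(d)]; rule 10 [cold(tweety) => green(d)]. Adds active(tweety), locked(d), green(d).
Round 2: rule 2 [active(tweety) => wooden(tweety)]; rule 11 [green(d), locked(d) => signed(tweety)]; rule 14 [locked(d), small(tweety) => visible(tweety)]. Adds wooden(tweety), signed(tweety), visible(tweety).
Round 3: rule 9 [wooden(tweety), approved(d) => has_feathers(d)]; rule 12 [wooden(tweety) => swims(tweety)]. Adds has_feathers(d), swims(tweety).
Round 4: rule 6 [has_feathers(d), signed(tweety) => metal(d)]. Adds metal(d).
Round 5: rule 1 [metal(d) => mammal(d)]. Adds mammal(d).
Round 6: rule 13 [mammal(d), bird(d) => penguin(tweety)]. Adds penguin(tweety).
penguin(tweety) first appears in round 6.

6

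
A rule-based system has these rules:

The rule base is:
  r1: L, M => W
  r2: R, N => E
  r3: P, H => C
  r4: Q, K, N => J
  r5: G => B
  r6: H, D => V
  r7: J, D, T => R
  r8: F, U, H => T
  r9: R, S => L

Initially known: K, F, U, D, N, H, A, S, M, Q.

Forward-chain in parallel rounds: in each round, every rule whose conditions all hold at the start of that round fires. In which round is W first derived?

4

[1] r4 [Q, K, N => J]; r6 [H, D => V]; r8 [F, U, H => T]. ⇒ new: J, V, T.
[2] r7 [J, D, T => R]. ⇒ new: R.
[3] r2 [R, N => E]; r9 [R, S => L]. ⇒ new: E, L.
[4] r1 [L, M => W]. ⇒ new: W.
W first appears in round 4.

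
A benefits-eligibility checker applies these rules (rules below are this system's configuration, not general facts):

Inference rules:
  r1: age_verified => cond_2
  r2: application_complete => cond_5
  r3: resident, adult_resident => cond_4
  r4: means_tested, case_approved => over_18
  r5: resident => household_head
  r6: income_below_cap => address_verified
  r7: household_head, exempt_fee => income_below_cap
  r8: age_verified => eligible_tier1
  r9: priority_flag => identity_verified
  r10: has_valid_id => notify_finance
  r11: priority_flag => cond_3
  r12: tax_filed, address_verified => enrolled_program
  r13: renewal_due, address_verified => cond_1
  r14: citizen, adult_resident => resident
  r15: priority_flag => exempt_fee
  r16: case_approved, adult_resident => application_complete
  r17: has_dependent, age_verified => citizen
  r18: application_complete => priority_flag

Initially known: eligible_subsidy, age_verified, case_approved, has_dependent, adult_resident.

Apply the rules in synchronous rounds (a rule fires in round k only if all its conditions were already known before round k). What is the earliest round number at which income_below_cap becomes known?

Round 1 — r1, r8, r16, r17, derive cond_2, eligible_tier1, application_complete, citizen.
Round 2 — r2, r14, r18, derive cond_5, resident, priority_flag.
Round 3 — r3, r5, r9, r11, r15, derive cond_4, household_head, identity_verified, cond_3, exempt_fee.
Round 4 — r7, derive income_below_cap.
income_below_cap first appears in round 4.

4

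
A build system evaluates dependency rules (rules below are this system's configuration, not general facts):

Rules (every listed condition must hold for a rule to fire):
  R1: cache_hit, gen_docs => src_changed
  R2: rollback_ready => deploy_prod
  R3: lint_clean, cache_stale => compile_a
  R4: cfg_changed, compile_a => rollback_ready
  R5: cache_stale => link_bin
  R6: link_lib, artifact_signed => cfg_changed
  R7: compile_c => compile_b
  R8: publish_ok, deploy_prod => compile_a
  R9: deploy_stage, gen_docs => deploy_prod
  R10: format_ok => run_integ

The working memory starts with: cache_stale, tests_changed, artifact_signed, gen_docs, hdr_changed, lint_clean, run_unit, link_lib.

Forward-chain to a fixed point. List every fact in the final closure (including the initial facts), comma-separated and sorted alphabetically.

Round 1: R3 [lint_clean, cache_stale => compile_a]; R5 [cache_stale => link_bin]; R6 [link_lib, artifact_signed => cfg_changed]. Adds compile_a, link_bin, cfg_changed.
Round 2: R4 [cfg_changed, compile_a => rollback_ready]. Adds rollback_ready.
Round 3: R2 [rollback_ready => deploy_prod]. Adds deploy_prod.

artifact_signed, cache_stale, cfg_changed, compile_a, deploy_prod, gen_docs, hdr_changed, link_bin, link_lib, lint_clean, rollback_ready, run_unit, tests_changed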